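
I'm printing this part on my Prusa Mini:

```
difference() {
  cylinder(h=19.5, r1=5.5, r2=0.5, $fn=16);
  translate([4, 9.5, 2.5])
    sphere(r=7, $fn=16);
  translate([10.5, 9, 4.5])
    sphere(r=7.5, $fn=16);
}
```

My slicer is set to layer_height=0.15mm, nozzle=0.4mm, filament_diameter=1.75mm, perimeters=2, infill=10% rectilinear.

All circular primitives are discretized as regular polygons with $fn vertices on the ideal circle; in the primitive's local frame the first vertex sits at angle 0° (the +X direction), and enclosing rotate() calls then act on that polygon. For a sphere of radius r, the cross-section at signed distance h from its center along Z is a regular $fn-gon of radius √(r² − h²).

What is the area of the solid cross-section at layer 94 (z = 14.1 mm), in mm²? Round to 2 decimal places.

At z = 14.1 mm: the cone: at t=0.723 of its height the radius interpolates to r₁+(r₂−r₁)t = 1.885, giving a regular 16-gon of that circumradius (area = (16/2)·1.885²·sin(360°/16) = 10.87 mm²); the sphere at (4, 9.5) is absent (|z−center|=11.600 > r=7); the sphere at (10.5, 9) is absent (|z−center|=9.600 > r=7.5); Subtracting the remaining from the first: none of the subtracted shapes is present at this height, so the cone is unchanged — area = 10.87 mm². Overall, the cross-section is a single solid region. Net area = 10.87 mm².

10.87 mm²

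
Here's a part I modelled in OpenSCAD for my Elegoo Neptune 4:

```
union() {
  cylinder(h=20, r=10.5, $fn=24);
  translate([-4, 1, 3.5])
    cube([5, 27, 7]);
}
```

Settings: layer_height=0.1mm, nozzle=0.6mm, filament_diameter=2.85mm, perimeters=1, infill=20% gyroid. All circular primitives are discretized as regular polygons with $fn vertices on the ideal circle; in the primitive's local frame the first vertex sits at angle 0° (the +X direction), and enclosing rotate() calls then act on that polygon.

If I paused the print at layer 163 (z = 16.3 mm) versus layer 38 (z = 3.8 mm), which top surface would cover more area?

Layer 163 (z = 16.3): the r=10.5 cylinder contributes a regular 24-gon of circumradius 10.5 (area = (24/2)·10.500²·sin(360°/24) = 342.42 mm²); the cube at (-4, 1) is absent (z outside [3.5, 10.5]); Taking the union: only the r=10.5 cylinder is present, so the union is just that shape — area = 342.42 mm². So its area = 342.42 mm². Layer 38 (z = 3.8): the r=10.5 cylinder contributes a regular 24-gon of circumradius 10.5 (area = (24/2)·10.500²·sin(360°/24) = 342.42 mm²); the cube at (-4, 1) is present — its section is the full 5×27 rectangle (area 135.00 mm²); Combining (union): the regions partially overlap — summed areas 477.42 mm² minus the doubly-counted overlap 46.15 mm² gives 431.27 mm² — area = 431.27 mm². So its area = 431.27 mm². Layer 38 is larger (431.27 vs 342.42 mm²).

layer 38 (z = 3.8 mm)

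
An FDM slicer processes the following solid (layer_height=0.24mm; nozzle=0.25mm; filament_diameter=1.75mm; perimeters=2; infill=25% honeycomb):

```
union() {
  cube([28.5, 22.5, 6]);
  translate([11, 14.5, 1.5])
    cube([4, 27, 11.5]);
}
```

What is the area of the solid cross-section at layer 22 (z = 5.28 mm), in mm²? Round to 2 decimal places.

At z = 5.28 mm: the cube (footprint 28.5×22.5) is included at this height (area 641.25 mm²); the 4×27 cube at (11, 14.5) contributes its full rectangle (area 108.00 mm²); Taking the union: the regions partially overlap — summed areas 749.25 mm² minus the doubly-counted overlap 32.00 mm² gives 717.25 mm² — area = 717.25 mm². Overall, the cross-section is a single solid region. Net area = 717.25 mm².

717.25 mm²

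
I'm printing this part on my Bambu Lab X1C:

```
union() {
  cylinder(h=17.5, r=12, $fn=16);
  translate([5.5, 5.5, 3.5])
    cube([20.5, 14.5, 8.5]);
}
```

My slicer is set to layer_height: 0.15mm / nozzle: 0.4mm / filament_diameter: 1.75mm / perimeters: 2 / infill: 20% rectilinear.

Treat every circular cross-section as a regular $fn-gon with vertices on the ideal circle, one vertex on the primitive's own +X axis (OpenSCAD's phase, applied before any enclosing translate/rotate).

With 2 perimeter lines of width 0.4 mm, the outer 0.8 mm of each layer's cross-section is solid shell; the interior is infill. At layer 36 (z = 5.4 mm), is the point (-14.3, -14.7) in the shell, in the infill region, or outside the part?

At z = 5.4 mm: the r=12 cylinder contributes a regular 16-gon of circumradius 12; the cube at (5.5, 5.5) (footprint 20.5×14.5) is included at this height; Combining (union): the regions partially overlap (shared area 14.87 mm²), so overlapping operands fuse into one piece — 1 connected region. Overall, the cross-section is a single solid region. The nearest boundary edge runs (-4.59, -11.09)→(-8.49, -8.49); distance from the point to it = 8.51 mm. The point is not inside any of the regions above, so it lies outside the cross-section (8.51 mm from the nearest boundary).

outside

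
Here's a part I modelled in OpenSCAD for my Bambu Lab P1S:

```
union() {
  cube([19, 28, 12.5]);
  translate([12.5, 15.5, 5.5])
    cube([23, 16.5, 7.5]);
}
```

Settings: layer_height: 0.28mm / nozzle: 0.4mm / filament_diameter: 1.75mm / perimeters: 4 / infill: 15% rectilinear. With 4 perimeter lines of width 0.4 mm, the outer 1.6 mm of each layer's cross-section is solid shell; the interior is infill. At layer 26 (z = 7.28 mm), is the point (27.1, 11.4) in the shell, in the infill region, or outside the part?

At z = 7.28 mm: the cube (footprint 19×28) is included at this height; the cube at (12.5, 15.5) is present — its section is the full 23×16.5 rectangle; Combining (union): the regions partially overlap (shared area 81.25 mm²), so overlapping operands fuse into one piece — 1 connected region. Overall, the cross-section is a single solid region. The nearest boundary edge runs (35.50, 15.50)→(19.00, 15.50); distance from the point to it = 4.10 mm. The point is not inside any of the regions above, so it lies outside the cross-section (4.10 mm from the nearest boundary).

outside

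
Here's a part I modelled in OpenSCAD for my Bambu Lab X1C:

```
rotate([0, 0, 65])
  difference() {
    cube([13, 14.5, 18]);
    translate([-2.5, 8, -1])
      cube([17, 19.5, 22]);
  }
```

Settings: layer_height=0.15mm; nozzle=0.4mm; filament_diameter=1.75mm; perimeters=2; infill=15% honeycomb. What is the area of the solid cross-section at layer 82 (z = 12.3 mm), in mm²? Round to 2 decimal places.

104.00 mm²

At z = 12.3 mm: the cube (footprint 13×14.5) is included at this height (area 188.50 mm²); the cube at (-2.5, 8) is present — its section is the full 17×19.5 rectangle (area 331.50 mm²); After the difference (first − rest): starting from the 13×14.5 cube (188.50 mm²), the 17×19.5 cube at (-2.5, 8) partially overlaps it — only the 84.50 mm² overlap (of its 331.50 mm²) is removed, clipping the outline — area = 104.00 mm²; (whole slice rotated 65° about Z — lengths, areas and connectivity unchanged). Overall, the cross-section is a single solid region. Net area = 104.00 mm².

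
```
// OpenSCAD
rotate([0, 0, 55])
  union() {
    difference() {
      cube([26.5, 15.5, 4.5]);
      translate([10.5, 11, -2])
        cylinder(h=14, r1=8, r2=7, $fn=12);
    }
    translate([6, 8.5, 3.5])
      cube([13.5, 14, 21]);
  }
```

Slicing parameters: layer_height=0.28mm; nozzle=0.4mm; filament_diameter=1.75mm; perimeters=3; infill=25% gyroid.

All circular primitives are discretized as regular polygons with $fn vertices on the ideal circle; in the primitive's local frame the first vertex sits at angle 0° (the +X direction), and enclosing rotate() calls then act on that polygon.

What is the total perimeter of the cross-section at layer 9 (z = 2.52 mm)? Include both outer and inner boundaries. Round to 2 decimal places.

105.69 mm

At z = 2.52 mm: the cube is present — its section is the full 26.5×15.5 rectangle (perimeter 84.00 mm); the cone at (10.5, 11) contributes a regular 12-gon of circumradius 7.677 (interpolated between r1=8 and r2=7 at t=0.323) (perimeter = 2·12·7.677·sin(180°/12) = 47.69 mm); Taking the first minus the rest: starting from the 26.5×15.5 cube, the cone at (10.5, 11) partially overlaps it — only the 151.76 mm² overlap (of its 176.82 mm²) is removed, clipping the outline — boundary = 105.69 mm; the cube at (6, 8.5) does not reach this height (z outside [3.5, 24.5]); Taking the union: only the result so far is present, so the union is just that shape — boundary = 105.69 mm; (whole slice rotated 55° about Z — lengths, areas and connectivity unchanged). Overall, the cross-section is a single solid region. Total boundary length (outer) = 105.69 mm.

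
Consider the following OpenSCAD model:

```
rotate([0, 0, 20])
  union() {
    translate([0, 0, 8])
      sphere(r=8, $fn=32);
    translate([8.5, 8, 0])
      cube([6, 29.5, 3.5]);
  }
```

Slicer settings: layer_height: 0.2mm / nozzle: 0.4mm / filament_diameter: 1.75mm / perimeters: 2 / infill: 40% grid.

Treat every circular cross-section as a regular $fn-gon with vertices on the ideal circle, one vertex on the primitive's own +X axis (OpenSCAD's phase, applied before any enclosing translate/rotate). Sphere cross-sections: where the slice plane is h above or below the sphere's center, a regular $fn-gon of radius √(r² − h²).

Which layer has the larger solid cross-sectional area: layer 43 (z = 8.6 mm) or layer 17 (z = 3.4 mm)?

layer 17 (z = 3.4 mm)

Layer 43 (z = 8.6): the sphere: section is a regular 32-gon, circumradius = √(r²−h²) = √(8²−0.6²) = 7.977 (area = (32/2)·7.977²·sin(360°/32) = 198.65 mm²); the cube at (8.5, 8) is absent (z outside [0, 3.5]); Taking the union: only the r=8 sphere is present, so the union is just that shape — area = 198.65 mm²; (rotated 20° about Z; rotation is an isometry so areas/perimeters/island counts are preserved). So its area = 198.65 mm². Layer 17 (z = 3.4): the sphere: section is a regular 32-gon, circumradius = √(r²−h²) = √(8²−4.6²) = 6.545 (area = (32/2)·6.545²·sin(360°/32) = 133.72 mm²); the cube at (8.5, 8) (footprint 6×29.5) is included at this height (area 177.00 mm²); Combining (union): the 2 present regions are separate (no shared area or edge), so areas and boundary lengths simply add and each stays a separate island — area = 310.72 mm²; (whole slice rotated 20° about Z — lengths, areas and connectivity unchanged). So its area = 310.72 mm². Layer 17 is larger (310.72 vs 198.65 mm²).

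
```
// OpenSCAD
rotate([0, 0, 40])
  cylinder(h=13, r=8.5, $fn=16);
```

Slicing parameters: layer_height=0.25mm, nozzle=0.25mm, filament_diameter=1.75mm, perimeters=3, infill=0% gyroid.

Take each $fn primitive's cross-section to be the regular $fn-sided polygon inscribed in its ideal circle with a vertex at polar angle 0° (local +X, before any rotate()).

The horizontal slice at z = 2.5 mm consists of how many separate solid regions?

At z = 2.5 mm: the r=8.5 cylinder contributes a regular 16-gon of circumradius 8.5; (rotated 40° about Z; rotation is an isometry so areas/perimeters/island counts are preserved). The result has 1 disconnected region.

1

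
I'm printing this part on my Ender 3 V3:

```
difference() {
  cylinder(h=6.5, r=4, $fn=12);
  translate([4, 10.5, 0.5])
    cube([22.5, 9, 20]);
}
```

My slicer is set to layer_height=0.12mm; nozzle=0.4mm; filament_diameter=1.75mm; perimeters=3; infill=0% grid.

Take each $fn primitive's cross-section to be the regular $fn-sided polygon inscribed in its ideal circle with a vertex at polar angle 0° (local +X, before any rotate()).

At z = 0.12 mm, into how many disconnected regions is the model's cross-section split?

At z = 0.12 mm: the r=4 cylinder contributes a regular 12-gon of circumradius 4; the cube at (4, 10.5) is absent (z outside [0.5, 20.5]); Subtracting the remaining from the first: none of the subtracted shapes is present at this height, so the r=4 cylinder is unchanged — 1 connected region. The result has 1 disconnected region.

1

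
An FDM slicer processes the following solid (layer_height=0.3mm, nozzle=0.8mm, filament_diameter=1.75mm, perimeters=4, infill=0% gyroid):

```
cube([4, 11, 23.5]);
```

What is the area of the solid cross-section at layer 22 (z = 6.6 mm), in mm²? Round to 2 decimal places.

At z = 6.6 mm: the 4×11 cube contributes its full rectangle (area 44.00 mm²). Overall, the cross-section is a single solid region. Net area = 44.00 mm².

44.00 mm²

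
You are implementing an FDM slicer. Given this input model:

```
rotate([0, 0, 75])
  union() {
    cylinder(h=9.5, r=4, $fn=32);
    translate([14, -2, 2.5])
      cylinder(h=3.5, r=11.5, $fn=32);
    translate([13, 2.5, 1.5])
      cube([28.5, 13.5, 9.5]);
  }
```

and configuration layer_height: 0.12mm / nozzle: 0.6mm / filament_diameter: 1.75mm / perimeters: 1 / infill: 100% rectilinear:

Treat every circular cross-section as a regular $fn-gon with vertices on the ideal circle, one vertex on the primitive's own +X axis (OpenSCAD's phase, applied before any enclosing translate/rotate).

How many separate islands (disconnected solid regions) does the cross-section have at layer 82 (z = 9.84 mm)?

1

At z = 9.84 mm: the cylinder does not reach this height (z outside [0, 9.5]); the cylinder at (14, -2) does not reach this height (z outside [2.5, 6]); the cube at (13, 2.5) is present — its section is the full 28.5×13.5 rectangle; Merging all regions: only the 28.5×13.5 cube at (13, 2.5) is present, so the union is just that shape — 1 connected region; (whole slice rotated 75° about Z — lengths, areas and connectivity unchanged). Overall, the cross-section is a single solid region. Island count = 1.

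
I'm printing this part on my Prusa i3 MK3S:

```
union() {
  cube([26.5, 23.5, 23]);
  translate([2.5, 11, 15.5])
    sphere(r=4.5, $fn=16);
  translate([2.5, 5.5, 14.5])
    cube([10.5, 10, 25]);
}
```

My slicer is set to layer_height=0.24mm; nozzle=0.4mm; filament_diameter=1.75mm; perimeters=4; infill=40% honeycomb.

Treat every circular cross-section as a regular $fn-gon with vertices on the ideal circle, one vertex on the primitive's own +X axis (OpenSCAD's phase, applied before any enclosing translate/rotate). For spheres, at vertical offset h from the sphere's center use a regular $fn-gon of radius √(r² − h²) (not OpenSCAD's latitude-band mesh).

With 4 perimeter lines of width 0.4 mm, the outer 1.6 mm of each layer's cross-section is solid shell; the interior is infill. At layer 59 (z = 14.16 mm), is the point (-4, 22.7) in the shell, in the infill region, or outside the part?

outside

At z = 14.16 mm: the cube (footprint 26.5×23.5) is included at this height; the r=4.5 sphere at (2.5, 11) slices to a regular 16-gon of circumradius 4.296 (√(r²−h²) with h=1.34 from center); the cube at (2.5, 5.5) is not intersected at this z (z outside [14.5, 39.5]); Merging all regions: the regions partially overlap (shared area 48.14 mm²), so overlapping operands fuse into one piece — 1 connected region. Overall, the cross-section is a single solid region. The nearest boundary edge runs (0.00, 14.40)→(0.00, 23.50); distance from the point to it = 4.00 mm. The point is not inside any of the regions above, so it lies outside the cross-section (4.00 mm from the nearest boundary).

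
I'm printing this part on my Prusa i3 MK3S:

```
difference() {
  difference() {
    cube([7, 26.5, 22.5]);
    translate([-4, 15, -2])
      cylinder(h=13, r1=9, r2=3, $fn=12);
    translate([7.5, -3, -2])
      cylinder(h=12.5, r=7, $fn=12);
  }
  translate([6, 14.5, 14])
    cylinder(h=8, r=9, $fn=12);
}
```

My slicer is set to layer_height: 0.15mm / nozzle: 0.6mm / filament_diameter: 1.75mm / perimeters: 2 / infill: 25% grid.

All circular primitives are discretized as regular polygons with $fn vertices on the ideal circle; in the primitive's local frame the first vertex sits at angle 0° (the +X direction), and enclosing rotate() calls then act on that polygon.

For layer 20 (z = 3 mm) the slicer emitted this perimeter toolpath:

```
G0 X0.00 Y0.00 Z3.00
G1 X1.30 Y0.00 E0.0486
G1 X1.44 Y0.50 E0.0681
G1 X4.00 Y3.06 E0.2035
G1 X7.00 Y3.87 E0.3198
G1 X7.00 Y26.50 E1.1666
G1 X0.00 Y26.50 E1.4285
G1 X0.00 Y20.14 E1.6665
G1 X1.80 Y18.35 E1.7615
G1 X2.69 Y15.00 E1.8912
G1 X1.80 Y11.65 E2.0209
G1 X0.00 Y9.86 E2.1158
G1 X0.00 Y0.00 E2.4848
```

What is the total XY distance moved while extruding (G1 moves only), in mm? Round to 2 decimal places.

66.41 mm

Sum the Euclidean lengths of each G1 segment: total = 66.41 mm.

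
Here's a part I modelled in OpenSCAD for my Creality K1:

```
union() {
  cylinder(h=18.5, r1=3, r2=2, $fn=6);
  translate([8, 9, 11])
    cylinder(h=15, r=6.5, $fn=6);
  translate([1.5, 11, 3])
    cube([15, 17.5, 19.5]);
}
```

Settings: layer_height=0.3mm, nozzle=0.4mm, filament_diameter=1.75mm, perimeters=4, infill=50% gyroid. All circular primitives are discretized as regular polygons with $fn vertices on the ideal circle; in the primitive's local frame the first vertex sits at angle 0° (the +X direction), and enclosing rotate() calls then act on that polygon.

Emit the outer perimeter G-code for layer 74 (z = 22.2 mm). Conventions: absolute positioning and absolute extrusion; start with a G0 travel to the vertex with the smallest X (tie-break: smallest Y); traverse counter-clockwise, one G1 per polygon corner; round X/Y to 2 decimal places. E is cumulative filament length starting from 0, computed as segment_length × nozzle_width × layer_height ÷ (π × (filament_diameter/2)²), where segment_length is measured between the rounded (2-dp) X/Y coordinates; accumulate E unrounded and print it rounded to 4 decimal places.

G0 X1.50 Y9.00 Z22.20
G1 X4.75 Y3.37 E0.3243
G1 X11.25 Y3.37 E0.6486
G1 X14.50 Y9.00 E0.9729
G1 X13.35 Y11.00 E1.0880
G1 X16.50 Y11.00 E1.2452
G1 X16.50 Y28.50 E2.1183
G1 X1.50 Y28.50 E2.8666
G1 X1.50 Y11.00 E3.7397
G1 X2.65 Y11.00 E3.7971
G1 X1.50 Y9.00 E3.9122

At z = 22.2 mm: the cone is absent (z outside [0, 18.5]); the r=6.5 cylinder at (8, 9) contributes a regular 6-gon of circumradius 6.5; the cube at (1.5, 11) is present — its section is the full 15×17.5 rectangle; Combining (union): the regions partially overlap (shared area 31.19 mm²), so overlapping operands fuse into one piece — 1 connected region. The outline is a single polygon with 10 vertices. Extrusion per mm of travel: 0.4 × 0.3 / (π × 0.875²) = 0.049890. Accumulating E over each segment gives final E = 3.9122.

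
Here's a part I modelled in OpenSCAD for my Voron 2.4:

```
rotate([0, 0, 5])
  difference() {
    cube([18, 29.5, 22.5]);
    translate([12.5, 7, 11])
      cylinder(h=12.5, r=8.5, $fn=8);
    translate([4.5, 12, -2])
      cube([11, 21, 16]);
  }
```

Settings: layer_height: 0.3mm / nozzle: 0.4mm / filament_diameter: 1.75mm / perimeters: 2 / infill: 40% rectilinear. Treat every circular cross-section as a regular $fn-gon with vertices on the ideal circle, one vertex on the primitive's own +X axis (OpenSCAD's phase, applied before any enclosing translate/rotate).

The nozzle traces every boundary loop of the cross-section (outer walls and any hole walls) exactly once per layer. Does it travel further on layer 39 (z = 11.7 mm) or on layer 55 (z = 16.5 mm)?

Layer 39 (z = 11.7): the 18×29.5 cube contributes its full rectangle (perimeter 95.00 mm); the r=8.5 cylinder at (12.5, 7) contributes a regular 8-gon of circumradius 8.5 (perimeter = 2·8·8.500·sin(180°/8) = 52.04 mm); the 11×21 cube at (4.5, 12) contributes its full rectangle (perimeter 64.00 mm); Taking the first minus the rest: starting from the 18×29.5 cube, the r=8.5 cylinder at (12.5, 7) partially overlaps it — only the 177.71 mm² overlap (of its 204.35 mm²) is removed, clipping the outline; the 11×21 cube at (4.5, 12) partially overlaps it — only the 170.10 mm² overlap (of its 231.00 mm²) is removed, clipping the outline — boundary = 117.87 mm; (rotated 5° about Z; rotation is an isometry so areas/perimeters/island counts are preserved). So its perimeter = 117.87 mm. Layer 55 (z = 16.5): the cube is present — its section is the full 18×29.5 rectangle (perimeter 95.00 mm); the r=8.5 cylinder at (12.5, 7) contributes a regular 8-gon of circumradius 8.5 (perimeter = 2·8·8.500·sin(180°/8) = 52.04 mm); the cube at (4.5, 12) is not intersected at this z (z outside [-2, 14]); Subtracting the remaining from the first: starting from the 18×29.5 cube, the r=8.5 cylinder at (12.5, 7) partially overlaps it — only the 177.71 mm² overlap (of its 204.35 mm²) is removed, clipping the outline — boundary = 105.40 mm; (whole slice rotated 5° about Z — lengths, areas and connectivity unchanged). So its perimeter = 105.40 mm. Layer 39 is larger (117.87 vs 105.40 mm).

layer 39 (z = 11.7 mm)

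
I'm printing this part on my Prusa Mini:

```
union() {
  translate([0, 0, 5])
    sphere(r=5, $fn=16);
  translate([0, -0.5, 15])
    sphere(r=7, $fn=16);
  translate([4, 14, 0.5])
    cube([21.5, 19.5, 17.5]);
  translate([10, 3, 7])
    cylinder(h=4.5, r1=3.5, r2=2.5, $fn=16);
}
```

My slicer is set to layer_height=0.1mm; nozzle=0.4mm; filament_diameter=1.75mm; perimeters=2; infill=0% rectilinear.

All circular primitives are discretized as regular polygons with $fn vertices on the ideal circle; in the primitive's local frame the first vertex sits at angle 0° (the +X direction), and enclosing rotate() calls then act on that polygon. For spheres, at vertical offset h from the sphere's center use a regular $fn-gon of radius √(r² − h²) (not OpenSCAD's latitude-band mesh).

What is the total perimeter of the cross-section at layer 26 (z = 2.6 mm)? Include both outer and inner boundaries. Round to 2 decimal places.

109.38 mm

At z = 2.6 mm: the r=5 sphere slices to a regular 16-gon of circumradius 4.386 (√(r²−h²) with h=2.4 from center) (perimeter = 2·16·4.386·sin(180°/16) = 27.38 mm); the sphere at (0, -0.5) is not intersected at this z (|z−center|=12.400 > r=7); the 21.5×19.5 cube at (4, 14) contributes its full rectangle (perimeter 82.00 mm); the cone at (10, 3) is absent (z outside [7, 11.5]); Combining (union): the 2 present regions are separate (no shared area or edge), so areas and boundary lengths simply add and each stays a separate island — boundary = 109.38 mm. Overall, the cross-section has 2 separate islands. Total boundary length (outer) = 109.38 mm.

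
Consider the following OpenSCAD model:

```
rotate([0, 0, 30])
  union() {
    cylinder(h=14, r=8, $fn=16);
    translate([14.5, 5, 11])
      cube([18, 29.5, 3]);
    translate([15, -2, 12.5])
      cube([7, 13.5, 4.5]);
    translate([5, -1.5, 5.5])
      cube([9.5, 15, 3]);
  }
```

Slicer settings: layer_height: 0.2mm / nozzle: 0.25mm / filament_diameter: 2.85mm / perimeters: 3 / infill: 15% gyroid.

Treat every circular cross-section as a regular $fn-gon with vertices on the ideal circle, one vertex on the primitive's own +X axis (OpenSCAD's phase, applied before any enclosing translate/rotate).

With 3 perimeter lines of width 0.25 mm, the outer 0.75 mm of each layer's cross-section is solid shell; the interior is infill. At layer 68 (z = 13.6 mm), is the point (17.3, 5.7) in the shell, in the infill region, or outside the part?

outside

At z = 13.6 mm: the cylinder: section is a regular 16-gon, circumradius r=8; the cube at (14.5, 5) (footprint 18×29.5) is included at this height; the cube at (15, -2) is present — its section is the full 7×13.5 rectangle; the cube at (5, -1.5) does not reach this height (z outside [5.5, 8.5]); Taking the union: the regions partially overlap (shared area 45.50 mm²), so overlapping operands fuse into one piece — 2 connected regions; (whole slice rotated 30° about Z — lengths, areas and connectivity unchanged). Overall, the cross-section has 2 separate islands. Undo the 30° rotation: the query point maps to (17.832, -3.714) in the un-rotated model frame. The nearest boundary edge runs (22.00, -2.00)→(15.00, -2.00); distance from the point to it = 1.71 mm. The point is not inside any of the regions above, so it lies outside the cross-section (1.71 mm from the nearest boundary).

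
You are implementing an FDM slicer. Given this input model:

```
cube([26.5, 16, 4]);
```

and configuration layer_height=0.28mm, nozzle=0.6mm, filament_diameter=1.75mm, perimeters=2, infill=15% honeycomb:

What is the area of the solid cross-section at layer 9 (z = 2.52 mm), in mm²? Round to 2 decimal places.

424.00 mm²

At z = 2.52 mm: the 26.5×16 cube contributes its full rectangle (area 424.00 mm²). Overall, the cross-section is a single solid region. Net area = 424.00 mm².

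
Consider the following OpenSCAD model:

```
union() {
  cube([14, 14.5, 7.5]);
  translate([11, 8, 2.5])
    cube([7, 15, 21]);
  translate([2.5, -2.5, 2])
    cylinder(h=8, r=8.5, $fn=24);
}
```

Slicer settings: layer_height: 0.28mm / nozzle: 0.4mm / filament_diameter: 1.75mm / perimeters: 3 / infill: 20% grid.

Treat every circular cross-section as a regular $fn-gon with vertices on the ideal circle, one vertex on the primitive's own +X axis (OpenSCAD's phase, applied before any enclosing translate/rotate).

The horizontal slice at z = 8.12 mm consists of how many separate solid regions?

At z = 8.12 mm: the cube is absent (z outside [0, 7.5]); the 7×15 cube at (11, 8) contributes its full rectangle; the cylinder at (2.5, -2.5): section is a regular 24-gon, circumradius r=8.5; Taking the union: the 2 present regions are separate (no shared area or edge), so areas and boundary lengths simply add and each stays a separate island — 2 connected regions. The result has 2 disconnected regions.

2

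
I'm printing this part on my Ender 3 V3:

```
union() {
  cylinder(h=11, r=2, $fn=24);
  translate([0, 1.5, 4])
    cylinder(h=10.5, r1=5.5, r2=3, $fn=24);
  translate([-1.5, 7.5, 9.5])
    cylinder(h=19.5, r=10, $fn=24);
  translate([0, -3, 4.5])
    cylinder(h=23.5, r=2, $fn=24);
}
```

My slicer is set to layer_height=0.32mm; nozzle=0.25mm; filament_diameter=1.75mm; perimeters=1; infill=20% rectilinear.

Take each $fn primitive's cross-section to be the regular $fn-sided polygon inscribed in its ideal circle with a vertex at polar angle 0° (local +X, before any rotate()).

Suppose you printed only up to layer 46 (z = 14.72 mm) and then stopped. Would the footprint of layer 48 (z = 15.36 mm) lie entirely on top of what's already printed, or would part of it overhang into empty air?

Compare the two slices. At z = 14.72: the cylinder is absent (z outside [0, 11]); the cone at (0, 1.5) is absent (z outside [4, 14.5]); the cylinder at (-1.5, 7.5): section is a regular 24-gon, circumradius r=10 (area = (24/2)·10.000²·sin(360°/24) = 310.58 mm²); the r=2 cylinder at (0, -3) gives a regular 24-gon of circumradius 2 (constant along its height) (area = (24/2)·2.000²·sin(360°/24) = 12.42 mm²); Taking the union: the regions partially overlap — summed areas 323.01 mm² minus the doubly-counted overlap 3.44 mm² gives 319.57 mm² — area = 319.57 mm². At z = 15.36: the cylinder is absent (z outside [0, 11]); the cone at (0, 1.5) is not intersected at this z (z outside [4, 14.5]); the r=10 cylinder at (-1.5, 7.5) contributes a regular 24-gon of circumradius 10 (area = (24/2)·10.000²·sin(360°/24) = 310.58 mm²); the r=2 cylinder at (0, -3) contributes a regular 24-gon of circumradius 2 (area = (24/2)·2.000²·sin(360°/24) = 12.42 mm²); Merging all regions: the regions partially overlap — summed areas 323.01 mm² minus the doubly-counted overlap 3.44 mm² gives 319.57 mm² — area = 319.57 mm². Checking containment: the cross-section at z = 15.36 is a subset of the cross-section at z = 14.72.

entirely on top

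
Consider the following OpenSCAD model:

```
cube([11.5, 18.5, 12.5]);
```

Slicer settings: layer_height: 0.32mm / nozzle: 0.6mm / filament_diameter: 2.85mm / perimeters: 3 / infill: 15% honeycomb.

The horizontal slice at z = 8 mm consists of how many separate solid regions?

1

At z = 8 mm: the cube (footprint 11.5×18.5) is included at this height. The result has 1 disconnected region.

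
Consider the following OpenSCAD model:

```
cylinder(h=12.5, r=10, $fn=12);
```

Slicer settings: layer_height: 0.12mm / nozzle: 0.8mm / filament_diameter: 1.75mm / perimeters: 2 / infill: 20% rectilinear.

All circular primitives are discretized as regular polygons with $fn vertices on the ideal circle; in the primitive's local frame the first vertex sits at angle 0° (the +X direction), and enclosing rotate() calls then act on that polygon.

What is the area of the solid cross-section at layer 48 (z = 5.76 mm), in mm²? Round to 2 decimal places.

At z = 5.76 mm: the r=10 cylinder contributes a regular 12-gon of circumradius 10 (area = (12/2)·10.000²·sin(360°/12) = 300.00 mm²). Overall, the cross-section is a single solid region. Net area = 300.00 mm².

300.00 mm²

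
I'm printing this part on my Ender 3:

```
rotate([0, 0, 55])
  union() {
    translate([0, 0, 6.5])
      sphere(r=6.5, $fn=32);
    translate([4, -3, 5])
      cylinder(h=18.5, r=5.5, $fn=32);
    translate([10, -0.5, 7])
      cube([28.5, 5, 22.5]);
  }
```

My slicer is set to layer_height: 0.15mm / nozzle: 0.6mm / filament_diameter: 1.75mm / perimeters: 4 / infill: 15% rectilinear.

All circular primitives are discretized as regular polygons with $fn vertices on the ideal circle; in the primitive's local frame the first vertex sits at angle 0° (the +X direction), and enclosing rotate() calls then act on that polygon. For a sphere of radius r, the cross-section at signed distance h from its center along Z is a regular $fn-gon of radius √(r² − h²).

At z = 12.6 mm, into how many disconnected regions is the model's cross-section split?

2

At z = 12.6 mm: the r=6.5 sphere contributes a regular 32-gon of circumradius √(6.5²−6.1²) = 2.245; the cylinder at (4, -3): section is a regular 32-gon, circumradius r=5.5; the cube at (10, -0.5) is present — its section is the full 28.5×5 rectangle; Merging all regions: the regions partially overlap (shared area 9.32 mm²), so overlapping operands fuse into one piece — 2 connected regions; (whole slice rotated 55° about Z — lengths, areas and connectivity unchanged). The result has 2 disconnected regions.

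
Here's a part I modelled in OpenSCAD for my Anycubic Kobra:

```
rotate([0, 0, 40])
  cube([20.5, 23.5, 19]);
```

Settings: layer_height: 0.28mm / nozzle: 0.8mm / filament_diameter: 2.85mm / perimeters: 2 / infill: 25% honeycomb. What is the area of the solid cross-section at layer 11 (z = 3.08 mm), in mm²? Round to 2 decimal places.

At z = 3.08 mm: the cube is present — its section is the full 20.5×23.5 rectangle (area 481.75 mm²); (whole slice rotated 40° about Z — lengths, areas and connectivity unchanged). Overall, the cross-section is a single solid region. Net area = 481.75 mm².

481.75 mm²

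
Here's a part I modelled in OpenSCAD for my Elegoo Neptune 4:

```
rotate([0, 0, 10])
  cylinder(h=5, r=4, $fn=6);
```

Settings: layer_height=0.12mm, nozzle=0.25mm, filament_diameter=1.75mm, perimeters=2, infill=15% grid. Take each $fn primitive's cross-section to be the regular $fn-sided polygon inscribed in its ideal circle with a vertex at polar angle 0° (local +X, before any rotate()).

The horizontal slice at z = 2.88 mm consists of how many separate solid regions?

1

At z = 2.88 mm: the r=4 cylinder gives a regular 6-gon of circumradius 4 (constant along its height); (rotated 10° about Z; rotation is an isometry so areas/perimeters/island counts are preserved). The result has 1 disconnected region.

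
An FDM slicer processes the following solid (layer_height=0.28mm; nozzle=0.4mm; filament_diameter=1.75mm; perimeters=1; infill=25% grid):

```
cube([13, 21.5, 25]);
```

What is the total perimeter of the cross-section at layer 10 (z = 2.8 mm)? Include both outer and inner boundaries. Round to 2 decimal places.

69.00 mm

At z = 2.8 mm: the cube (footprint 13×21.5) is included at this height (perimeter 69.00 mm). Overall, the cross-section is a single solid region. Total boundary length (outer) = 69.00 mm.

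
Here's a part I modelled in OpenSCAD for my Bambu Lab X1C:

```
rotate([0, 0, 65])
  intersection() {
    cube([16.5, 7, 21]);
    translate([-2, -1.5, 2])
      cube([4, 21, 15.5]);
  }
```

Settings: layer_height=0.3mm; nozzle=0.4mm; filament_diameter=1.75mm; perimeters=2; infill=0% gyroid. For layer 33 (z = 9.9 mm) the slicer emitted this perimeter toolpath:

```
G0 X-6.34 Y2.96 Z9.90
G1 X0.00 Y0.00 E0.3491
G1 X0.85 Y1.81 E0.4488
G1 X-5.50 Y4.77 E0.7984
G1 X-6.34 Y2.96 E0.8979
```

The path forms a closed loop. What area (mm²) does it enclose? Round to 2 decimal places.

Apply the shoelace formula to the sequence of (X, Y) vertices; enclosed area = 13.99 mm².

13.99 mm²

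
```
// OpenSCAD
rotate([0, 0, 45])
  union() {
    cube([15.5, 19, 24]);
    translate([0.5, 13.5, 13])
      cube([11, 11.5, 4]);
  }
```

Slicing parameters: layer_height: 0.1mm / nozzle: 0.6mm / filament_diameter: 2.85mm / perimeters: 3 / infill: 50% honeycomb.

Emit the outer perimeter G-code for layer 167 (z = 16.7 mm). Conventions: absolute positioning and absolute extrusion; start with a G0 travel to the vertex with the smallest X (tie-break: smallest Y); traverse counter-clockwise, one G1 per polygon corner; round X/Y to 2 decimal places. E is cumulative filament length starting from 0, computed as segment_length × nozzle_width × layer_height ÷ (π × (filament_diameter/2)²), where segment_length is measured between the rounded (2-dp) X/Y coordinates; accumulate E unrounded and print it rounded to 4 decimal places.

At z = 16.7 mm: the cube (footprint 15.5×19) is included at this height; the cube at (0.5, 13.5) (footprint 11×11.5) is included at this height; Combining (union): the regions partially overlap (shared area 60.50 mm²), so overlapping operands fuse into one piece — 1 connected region; (rotated 45° about Z; rotation is an isometry so areas/perimeters/island counts are preserved). The outline is a single polygon with 8 vertices. Extrusion per mm of travel: 0.6 × 0.1 / (π × 1.425²) = 0.009405. Accumulating E over each segment gives final E = 0.7619.

G0 X-17.32 Y18.03 Z16.70
G1 X-13.08 Y13.79 E0.0564
G1 X-13.44 Y13.44 E0.0611
G1 X0.00 Y0.00 E0.2399
G1 X10.96 Y10.96 E0.3857
G1 X-2.47 Y24.40 E0.5644
G1 X-5.30 Y21.57 E0.6020
G1 X-9.55 Y25.81 E0.6585
G1 X-17.32 Y18.03 E0.7619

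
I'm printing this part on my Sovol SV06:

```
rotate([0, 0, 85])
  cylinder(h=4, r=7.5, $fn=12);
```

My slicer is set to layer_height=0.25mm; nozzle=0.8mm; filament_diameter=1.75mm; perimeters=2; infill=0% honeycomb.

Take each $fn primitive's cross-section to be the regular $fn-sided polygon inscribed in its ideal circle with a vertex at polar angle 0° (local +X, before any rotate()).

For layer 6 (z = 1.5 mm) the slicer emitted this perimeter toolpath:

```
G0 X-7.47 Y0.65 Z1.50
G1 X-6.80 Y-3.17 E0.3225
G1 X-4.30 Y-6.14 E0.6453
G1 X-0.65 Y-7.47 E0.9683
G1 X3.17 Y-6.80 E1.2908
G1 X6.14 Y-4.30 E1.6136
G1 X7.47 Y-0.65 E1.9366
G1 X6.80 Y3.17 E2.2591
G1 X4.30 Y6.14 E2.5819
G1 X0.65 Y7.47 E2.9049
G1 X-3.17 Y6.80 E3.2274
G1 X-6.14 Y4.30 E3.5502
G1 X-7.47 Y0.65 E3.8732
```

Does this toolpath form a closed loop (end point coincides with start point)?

Start point (G0): (-7.47, 0.65). End point (last G1): the path returns to the start — closed.

yes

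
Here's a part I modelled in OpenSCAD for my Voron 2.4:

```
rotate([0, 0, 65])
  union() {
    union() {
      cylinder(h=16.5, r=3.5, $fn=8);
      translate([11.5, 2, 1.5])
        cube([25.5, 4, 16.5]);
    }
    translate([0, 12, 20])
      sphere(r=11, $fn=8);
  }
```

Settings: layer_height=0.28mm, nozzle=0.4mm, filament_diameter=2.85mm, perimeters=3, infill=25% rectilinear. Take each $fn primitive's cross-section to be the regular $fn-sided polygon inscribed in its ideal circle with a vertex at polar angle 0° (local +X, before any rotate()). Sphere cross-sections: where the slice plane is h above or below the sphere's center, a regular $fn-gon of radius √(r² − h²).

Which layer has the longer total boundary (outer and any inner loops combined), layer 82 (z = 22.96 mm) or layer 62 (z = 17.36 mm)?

layer 62 (z = 17.36 mm)

Layer 82 (z = 22.96): the cylinder is not intersected at this z (z outside [0, 16.5]); the cube at (11.5, 2) is not intersected at this z (z outside [1.5, 18]); Taking the union: nothing is present at this height; the r=11 sphere at (0, 12) slices to a regular 8-gon of circumradius 10.594 (√(r²−h²) with h=2.96 from center) (perimeter = 2·8·10.594·sin(180°/8) = 64.87 mm); Merging all regions: only the r=11 sphere at (0, 12) is present, so the union is just that shape — boundary = 64.87 mm; (whole slice rotated 65° about Z — lengths, areas and connectivity unchanged). So its perimeter = 64.87 mm. Layer 62 (z = 17.36): the cylinder is absent (z outside [0, 16.5]); the cube at (11.5, 2) (footprint 25.5×4) is included at this height (perimeter 59.00 mm); Merging all regions: only the 25.5×4 cube at (11.5, 2) is present, so the union is just that shape — boundary = 59.00 mm; the r=11 sphere at (0, 12) contributes a regular 8-gon of circumradius √(11²−2.64²) = 10.679 (perimeter = 2·8·10.679·sin(180°/8) = 65.38 mm); Combining (union): the 2 present regions are separate (no shared area or edge), so areas and boundary lengths simply add and each stays a separate island — boundary = 124.38 mm; (whole slice rotated 65° about Z — lengths, areas and connectivity unchanged). So its perimeter = 124.38 mm. Layer 62 is larger (124.38 vs 64.87 mm).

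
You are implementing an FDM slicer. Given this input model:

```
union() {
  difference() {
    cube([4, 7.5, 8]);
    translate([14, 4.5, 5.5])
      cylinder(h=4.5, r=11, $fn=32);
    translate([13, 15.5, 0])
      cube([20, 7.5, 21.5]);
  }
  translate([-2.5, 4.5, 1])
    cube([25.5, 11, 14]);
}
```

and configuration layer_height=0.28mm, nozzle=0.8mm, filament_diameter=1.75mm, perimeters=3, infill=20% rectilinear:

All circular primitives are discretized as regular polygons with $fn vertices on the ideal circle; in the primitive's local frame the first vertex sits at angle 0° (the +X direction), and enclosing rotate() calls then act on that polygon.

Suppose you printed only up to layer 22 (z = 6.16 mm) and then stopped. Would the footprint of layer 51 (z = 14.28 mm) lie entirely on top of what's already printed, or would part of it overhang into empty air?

entirely on top

Compare the two slices. At z = 6.16: the cube (footprint 4×7.5) is included at this height (area 30.00 mm²); the r=11 cylinder at (14, 4.5) gives a regular 32-gon of circumradius 11 (constant along its height) (area = (32/2)·11.000²·sin(360°/32) = 377.69 mm²); the cube at (13, 15.5) (footprint 20×7.5) is included at this height (area 150.00 mm²); Taking the first minus the rest: starting from the 4×7.5 cube (30.00 mm²), the r=11 cylinder at (14, 4.5) partially overlaps it — only the 5.41 mm² overlap (of its 377.69 mm²) is removed, clipping the outline; the 20×7.5 cube at (13, 15.5) misses the remaining region (no effect) — area = 24.59 mm²; the cube at (-2.5, 4.5) (footprint 25.5×11) is included at this height (area 280.50 mm²); Combining (union): the regions partially overlap — summed areas 305.09 mm² minus the doubly-counted overlap 9.52 mm² gives 295.57 mm² — area = 295.57 mm². At z = 14.28: the cube does not reach this height (z outside [0, 8]); the cylinder at (14, 4.5) does not reach this height (z outside [5.5, 10]); the 20×7.5 cube at (13, 15.5) contributes its full rectangle (area 150.00 mm²); Subtracting the remaining from the first: the first operand is absent here, so nothing remains; the cube at (-2.5, 4.5) is present — its section is the full 25.5×11 rectangle (area 280.50 mm²); Merging all regions: only the 25.5×11 cube at (-2.5, 4.5) is present, so the union is just that shape — area = 280.50 mm². Checking containment: the cross-section at z = 14.28 is a subset of the cross-section at z = 6.16.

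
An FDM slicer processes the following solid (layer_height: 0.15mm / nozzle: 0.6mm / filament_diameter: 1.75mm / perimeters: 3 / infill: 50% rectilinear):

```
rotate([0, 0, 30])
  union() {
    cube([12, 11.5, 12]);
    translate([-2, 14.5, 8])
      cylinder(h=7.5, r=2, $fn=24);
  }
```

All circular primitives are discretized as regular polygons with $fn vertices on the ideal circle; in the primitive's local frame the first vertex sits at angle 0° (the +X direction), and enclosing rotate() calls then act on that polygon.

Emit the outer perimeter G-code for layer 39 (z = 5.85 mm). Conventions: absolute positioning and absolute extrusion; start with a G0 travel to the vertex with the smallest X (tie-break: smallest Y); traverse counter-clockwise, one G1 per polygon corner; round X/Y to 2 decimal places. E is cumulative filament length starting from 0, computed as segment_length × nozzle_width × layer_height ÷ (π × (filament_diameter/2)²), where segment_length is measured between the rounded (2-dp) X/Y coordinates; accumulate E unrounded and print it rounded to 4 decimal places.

At z = 5.85 mm: the cube (footprint 12×11.5) is included at this height; the cylinder at (-2, 14.5) is not intersected at this z (z outside [8, 15.5]); Taking the union: only the 12×11.5 cube is present, so the union is just that shape — 1 connected region; (whole slice rotated 30° about Z — lengths, areas and connectivity unchanged). The outline is a single polygon with 4 vertices. Extrusion per mm of travel: 0.6 × 0.15 / (π × 0.875²) = 0.037418. Accumulating E over each segment gives final E = 1.7585.

G0 X-5.75 Y9.96 Z5.85
G1 X0.00 Y0.00 E0.4303
G1 X10.39 Y6.00 E0.8793
G1 X4.64 Y15.96 E1.3096
G1 X-5.75 Y9.96 E1.7585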